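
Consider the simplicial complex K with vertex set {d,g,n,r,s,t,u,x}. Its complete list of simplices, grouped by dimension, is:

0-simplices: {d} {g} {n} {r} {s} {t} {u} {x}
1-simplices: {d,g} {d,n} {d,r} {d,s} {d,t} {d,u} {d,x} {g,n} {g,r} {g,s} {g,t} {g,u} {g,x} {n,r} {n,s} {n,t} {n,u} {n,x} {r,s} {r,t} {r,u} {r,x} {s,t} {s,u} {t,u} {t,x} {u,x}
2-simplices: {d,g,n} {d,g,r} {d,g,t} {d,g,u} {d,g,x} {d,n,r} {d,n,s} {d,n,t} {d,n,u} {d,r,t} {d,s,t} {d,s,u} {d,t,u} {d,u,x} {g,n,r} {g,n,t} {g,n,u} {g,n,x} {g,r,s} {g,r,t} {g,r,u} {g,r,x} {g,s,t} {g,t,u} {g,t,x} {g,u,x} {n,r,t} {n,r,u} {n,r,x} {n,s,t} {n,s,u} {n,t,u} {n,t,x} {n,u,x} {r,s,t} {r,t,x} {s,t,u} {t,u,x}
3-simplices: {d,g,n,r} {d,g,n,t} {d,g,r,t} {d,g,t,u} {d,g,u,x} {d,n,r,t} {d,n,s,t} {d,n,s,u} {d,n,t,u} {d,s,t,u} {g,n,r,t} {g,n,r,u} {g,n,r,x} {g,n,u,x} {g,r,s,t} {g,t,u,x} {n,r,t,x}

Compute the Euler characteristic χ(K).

n_0=8 n_1=27 n_2=38 n_3=17
χ=+8−27+38−17=2

χ(K)=2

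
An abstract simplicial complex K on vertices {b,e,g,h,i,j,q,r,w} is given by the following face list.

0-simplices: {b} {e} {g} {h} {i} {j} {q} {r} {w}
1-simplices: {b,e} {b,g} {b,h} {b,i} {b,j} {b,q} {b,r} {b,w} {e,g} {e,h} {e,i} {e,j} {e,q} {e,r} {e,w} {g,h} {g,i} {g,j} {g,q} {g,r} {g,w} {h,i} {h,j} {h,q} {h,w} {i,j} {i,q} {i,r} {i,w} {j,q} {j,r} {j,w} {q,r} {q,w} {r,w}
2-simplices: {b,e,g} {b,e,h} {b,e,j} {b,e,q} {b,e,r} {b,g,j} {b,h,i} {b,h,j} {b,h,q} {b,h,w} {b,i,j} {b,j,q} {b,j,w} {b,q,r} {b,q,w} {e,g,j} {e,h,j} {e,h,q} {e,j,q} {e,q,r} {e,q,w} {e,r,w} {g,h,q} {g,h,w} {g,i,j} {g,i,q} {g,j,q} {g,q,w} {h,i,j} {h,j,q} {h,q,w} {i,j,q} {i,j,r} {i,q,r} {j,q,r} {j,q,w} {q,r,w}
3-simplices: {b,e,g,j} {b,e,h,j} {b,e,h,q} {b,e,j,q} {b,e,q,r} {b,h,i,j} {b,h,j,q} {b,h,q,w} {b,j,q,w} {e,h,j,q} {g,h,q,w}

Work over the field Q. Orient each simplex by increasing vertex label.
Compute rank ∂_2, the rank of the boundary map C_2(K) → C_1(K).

rank∂_2=24

n_0=9 n_1=35 n_2=37 n_3=11  [Q]
∂1: piv[be,bg,bh,bi,bj,bq,br,bw] rk=8  ker:eg,eh,ei,ej,eq,er,ew,gh,gi,gj,gq,gr,gw,hi,hj,hq,hw,ij,iq,ir,iw,jq,jr,jw,qr,qw,rw
∂2: piv[beg,beh,bej,beq,ber,bgj,bhi,bhj,bhq,bhw,bij,bjq,bjw,bqr,bqw,eqw,erw,ghq,ghw,gij,giq,gjq,ijr,iqr] rk=24  ker:egj,ehj,ehq,ejq,eqr,gqw,hij,hjq,hqw,ijq,jqr,jqw,qrw
∂3: piv[begj,behj,behq,bejq,beqr,bhij,bhjq,bhqw,bjqw,ghqw] rk=10  ker:ehjq
rk∂_2=24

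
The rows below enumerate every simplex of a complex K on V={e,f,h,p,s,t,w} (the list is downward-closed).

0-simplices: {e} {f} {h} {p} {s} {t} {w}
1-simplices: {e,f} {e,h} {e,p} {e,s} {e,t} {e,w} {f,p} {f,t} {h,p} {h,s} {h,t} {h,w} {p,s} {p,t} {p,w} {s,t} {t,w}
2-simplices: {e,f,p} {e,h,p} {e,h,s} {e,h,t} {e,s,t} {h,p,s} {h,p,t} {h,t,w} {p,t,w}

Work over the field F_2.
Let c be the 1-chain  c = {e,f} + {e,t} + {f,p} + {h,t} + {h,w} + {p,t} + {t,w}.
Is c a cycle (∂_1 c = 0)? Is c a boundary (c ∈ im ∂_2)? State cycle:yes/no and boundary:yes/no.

cycle:yes boundary:yes

n_0=7 n_1=17 n_2=9  [Z2]
∂1: piv[ef,eh,ep,es,et,ew] rk=6  ker:fp,ft,hp,hs,ht,hw,ps,pt,pw,st,tw
∂2: piv[efp,ehp,ehs,eht,est,hps,hpt,htw,ptw] rk=9
∂1c = 0
c vs im∂2: reduces to 0 ⇒ boundary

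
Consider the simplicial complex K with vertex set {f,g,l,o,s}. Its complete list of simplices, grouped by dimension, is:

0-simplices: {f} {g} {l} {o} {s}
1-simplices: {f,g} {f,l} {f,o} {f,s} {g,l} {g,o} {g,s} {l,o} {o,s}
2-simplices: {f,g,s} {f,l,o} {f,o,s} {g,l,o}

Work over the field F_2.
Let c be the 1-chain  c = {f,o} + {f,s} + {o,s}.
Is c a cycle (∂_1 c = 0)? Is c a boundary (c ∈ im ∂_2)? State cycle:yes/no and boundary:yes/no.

n_0=5 n_1=9 n_2=4  [Z2]
∂1: piv[fg,fl,fo,fs] rk=4  ker:gl,go,gs,lo,os
∂2: piv[fgs,flo,fos,glo] rk=4
∂1c = 0
c vs im∂2: reduces to 0 ⇒ boundary

cycle:yes boundary:yes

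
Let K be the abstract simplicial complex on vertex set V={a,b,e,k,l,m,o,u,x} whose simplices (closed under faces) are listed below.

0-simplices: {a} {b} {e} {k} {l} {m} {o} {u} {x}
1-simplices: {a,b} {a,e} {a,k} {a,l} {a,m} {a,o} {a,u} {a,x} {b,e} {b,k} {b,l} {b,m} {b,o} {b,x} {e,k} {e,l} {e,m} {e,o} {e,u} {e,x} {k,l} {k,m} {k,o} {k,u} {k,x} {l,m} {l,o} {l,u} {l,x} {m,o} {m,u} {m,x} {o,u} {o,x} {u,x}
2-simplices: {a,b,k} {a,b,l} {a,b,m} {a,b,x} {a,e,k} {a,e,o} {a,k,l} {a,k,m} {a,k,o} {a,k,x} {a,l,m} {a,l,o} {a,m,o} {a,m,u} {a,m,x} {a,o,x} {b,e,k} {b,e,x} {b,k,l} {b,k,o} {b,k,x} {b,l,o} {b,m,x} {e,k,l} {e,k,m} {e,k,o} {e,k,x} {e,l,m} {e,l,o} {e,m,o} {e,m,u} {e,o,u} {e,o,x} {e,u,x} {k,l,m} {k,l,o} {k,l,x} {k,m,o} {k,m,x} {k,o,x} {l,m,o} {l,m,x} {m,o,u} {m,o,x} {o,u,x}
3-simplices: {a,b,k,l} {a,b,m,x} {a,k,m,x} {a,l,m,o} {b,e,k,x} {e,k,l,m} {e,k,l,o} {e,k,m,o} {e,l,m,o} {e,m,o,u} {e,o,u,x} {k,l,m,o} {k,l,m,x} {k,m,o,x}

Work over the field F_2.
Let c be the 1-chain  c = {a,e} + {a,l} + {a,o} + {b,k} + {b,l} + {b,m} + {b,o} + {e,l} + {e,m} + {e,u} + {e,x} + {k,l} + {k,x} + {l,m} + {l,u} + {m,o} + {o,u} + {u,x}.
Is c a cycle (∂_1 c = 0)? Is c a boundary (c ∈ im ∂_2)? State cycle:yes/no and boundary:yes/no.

cycle:no boundary:no

n_0=9 n_1=35 n_2=45 n_3=14  [Z2]
∂1: piv[ab,ae,ak,al,am,ao,au,ax] rk=8  ker:be,bk,bl,bm,bo,bx,ek,el,em,eo,eu,ex,kl,km,ko,ku,kx,lm,lo,lu,lx,mo,mu,mx,ou,ox,ux
∂2: piv[abk,abl,abm,abx,aek,aeo,akl,akm,ako,akx,alm,alo,amo,amu,amx,aox,bek,bex,bko,ekl,ekm,emu,eou,eux,klx] rk=25  ker:bkl,bkx,blo,bmx,eko,ekx,elm,elo,emo,eox,klm,klo,kmo,kmx,kox,lmo,lmx,mou,mox,oux
∂3: piv[abkl,abmx,akmx,almo,bekx,eklm,eklo,ekmo,elmo,emou,eoux,klmx,kmox] rk=13  ker:klmo
∂1c = {a} + {e} + {k} + {x}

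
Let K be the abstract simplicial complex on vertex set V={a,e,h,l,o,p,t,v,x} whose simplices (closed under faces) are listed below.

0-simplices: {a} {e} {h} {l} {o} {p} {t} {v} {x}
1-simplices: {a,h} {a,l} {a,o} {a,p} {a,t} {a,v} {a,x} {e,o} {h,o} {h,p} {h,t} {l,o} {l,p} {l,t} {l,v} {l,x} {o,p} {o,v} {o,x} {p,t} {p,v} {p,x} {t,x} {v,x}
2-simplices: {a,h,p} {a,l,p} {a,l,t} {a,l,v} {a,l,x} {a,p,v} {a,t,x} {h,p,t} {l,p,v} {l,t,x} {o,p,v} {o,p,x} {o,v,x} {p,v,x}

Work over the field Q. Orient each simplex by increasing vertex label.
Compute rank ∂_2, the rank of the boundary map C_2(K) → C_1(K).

n_0=9 n_1=24 n_2=14  [Q]
∂1: piv[ah,al,ao,ap,at,av,ax,eo] rk=8  ker:ho,hp,ht,lo,lp,lt,lv,lx,op,ov,ox,pt,pv,px,tx,vx
∂2: piv[ahp,alp,alt,alv,alx,apv,atx,hpt,opv,opx,ovx] rk=11  ker:lpv,ltx,pvx
rk∂_2=11

rank∂_2=11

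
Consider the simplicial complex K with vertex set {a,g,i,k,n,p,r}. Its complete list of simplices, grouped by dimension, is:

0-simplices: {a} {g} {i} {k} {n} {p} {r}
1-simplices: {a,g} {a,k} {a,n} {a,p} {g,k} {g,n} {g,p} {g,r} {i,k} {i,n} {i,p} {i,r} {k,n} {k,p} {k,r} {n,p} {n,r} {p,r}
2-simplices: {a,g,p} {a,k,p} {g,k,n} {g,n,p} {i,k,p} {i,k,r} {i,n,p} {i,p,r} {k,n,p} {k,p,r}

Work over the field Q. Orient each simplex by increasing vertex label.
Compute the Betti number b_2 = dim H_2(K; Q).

b_2=1

n_0=7 n_1=18 n_2=10  [Q]
∂1: piv[ag,ak,an,ap,gr,ik] rk=6  ker:gk,gn,gp,in,ip,ir,kn,kp,kr,np,nr,pr
∂2: piv[agp,akp,gkn,gnp,ikp,ikr,inp,ipr,knp] rk=9  ker:kpr
b_2=(10−9)−0=1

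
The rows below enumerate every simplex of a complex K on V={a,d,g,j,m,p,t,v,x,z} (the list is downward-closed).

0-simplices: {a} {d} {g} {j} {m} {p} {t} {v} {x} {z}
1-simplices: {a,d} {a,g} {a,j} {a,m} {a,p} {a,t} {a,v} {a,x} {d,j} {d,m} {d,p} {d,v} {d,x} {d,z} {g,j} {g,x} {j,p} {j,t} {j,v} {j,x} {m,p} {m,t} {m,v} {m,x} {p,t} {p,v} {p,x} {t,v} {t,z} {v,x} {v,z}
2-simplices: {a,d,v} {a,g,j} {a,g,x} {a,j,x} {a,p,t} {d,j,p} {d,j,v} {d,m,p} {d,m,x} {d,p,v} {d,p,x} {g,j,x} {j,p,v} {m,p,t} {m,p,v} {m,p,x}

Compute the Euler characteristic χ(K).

n_0=10 n_1=31 n_2=16
χ=+10−31+16=-5

χ(K)=-5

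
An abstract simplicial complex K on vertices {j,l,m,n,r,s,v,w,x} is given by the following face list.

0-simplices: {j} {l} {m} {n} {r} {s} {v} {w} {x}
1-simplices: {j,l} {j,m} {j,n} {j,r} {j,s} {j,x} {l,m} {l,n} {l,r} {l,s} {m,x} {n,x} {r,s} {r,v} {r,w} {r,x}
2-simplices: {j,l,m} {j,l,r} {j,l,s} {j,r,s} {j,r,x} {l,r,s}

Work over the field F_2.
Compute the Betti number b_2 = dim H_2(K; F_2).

b_2=1

n_0=9 n_1=16 n_2=6  [Z2]
∂1: piv[jl,jm,jn,jr,js,jx,rv,rw] rk=8  ker:lm,ln,lr,ls,mx,nx,rs,rx
∂2: piv[jlm,jlr,jls,jrs,jrx] rk=5  ker:lrs
b_2=(6−5)−0=1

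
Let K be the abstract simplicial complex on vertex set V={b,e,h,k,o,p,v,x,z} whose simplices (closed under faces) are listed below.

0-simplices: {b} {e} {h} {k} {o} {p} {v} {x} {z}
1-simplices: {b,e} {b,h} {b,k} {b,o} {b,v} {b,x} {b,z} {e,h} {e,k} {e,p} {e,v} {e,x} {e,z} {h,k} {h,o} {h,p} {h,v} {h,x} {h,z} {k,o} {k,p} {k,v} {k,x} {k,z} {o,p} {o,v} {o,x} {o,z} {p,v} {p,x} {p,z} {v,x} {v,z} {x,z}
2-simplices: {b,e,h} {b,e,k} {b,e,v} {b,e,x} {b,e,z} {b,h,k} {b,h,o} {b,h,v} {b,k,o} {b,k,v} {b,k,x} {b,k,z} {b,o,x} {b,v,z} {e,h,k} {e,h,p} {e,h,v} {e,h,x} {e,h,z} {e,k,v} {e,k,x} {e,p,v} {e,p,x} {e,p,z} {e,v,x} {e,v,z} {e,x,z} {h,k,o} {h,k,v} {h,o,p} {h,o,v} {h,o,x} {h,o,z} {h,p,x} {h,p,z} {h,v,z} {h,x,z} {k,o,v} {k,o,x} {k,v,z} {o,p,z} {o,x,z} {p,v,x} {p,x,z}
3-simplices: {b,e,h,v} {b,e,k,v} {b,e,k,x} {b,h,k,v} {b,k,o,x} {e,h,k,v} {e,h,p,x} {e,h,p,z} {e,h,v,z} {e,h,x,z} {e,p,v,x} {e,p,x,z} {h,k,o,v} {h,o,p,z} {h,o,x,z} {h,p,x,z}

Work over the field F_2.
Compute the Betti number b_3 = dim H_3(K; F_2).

n_0=9 n_1=34 n_2=44 n_3=16  [Z2]
∂1: piv[be,bh,bk,bo,bv,bx,bz,ep] rk=8  ker:eh,ek,ev,ex,ez,hk,ho,hp,hv,hx,hz,ko,kp,kv,kx,kz,op,ov,ox,oz,pv,px,pz,vx,vz,xz
∂2: piv[beh,bek,bev,bex,bez,bhk,bho,bhv,bko,bkv,bkx,bkz,box,bvz,ehp,ehx,ehz,epv,epx,epz,evx,exz,hop,hov,hoz] rk=25  ker:ehk,ehv,ekv,ekx,evz,hko,hkv,hox,hpx,hpz,hvz,hxz,kov,kox,kvz,opz,oxz,pvx,pxz
∂3: piv[behv,bekv,bekx,bhkv,bkox,ehkv,ehpx,ehpz,ehvz,ehxz,epvx,epxz,hkov,hopz,hoxz] rk=15  ker:hpxz
b_3=(16−15)−0=1

b_3=1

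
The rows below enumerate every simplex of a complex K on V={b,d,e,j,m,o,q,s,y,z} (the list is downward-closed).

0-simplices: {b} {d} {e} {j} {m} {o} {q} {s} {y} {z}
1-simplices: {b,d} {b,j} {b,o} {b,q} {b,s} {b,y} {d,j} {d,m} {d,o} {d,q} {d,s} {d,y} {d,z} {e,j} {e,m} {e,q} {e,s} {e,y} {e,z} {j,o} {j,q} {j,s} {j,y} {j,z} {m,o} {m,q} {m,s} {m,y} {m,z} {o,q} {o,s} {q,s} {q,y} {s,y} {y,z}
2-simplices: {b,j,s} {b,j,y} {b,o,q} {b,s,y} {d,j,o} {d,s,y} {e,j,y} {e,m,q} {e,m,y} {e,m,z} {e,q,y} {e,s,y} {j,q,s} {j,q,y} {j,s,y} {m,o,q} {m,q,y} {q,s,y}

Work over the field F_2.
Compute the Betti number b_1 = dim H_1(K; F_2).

b_1=11

n_0=10 n_1=35 n_2=18  [Z2]
∂1: piv[bd,bj,bo,bq,bs,by,dm,dz,ej] rk=9  ker:dj,do,dq,ds,dy,em,eq,es,ey,ez,jo,jq,js,jy,jz,mo,mq,ms,my,mz,oq,os,qs,qy,sy,yz
∂2: piv[bjs,bjy,boq,bsy,djo,dsy,ejy,emq,emy,emz,eqy,esy,jqs,jqy,moq] rk=15  ker:jsy,mqy,qsy
b_1=(35−9)−15=11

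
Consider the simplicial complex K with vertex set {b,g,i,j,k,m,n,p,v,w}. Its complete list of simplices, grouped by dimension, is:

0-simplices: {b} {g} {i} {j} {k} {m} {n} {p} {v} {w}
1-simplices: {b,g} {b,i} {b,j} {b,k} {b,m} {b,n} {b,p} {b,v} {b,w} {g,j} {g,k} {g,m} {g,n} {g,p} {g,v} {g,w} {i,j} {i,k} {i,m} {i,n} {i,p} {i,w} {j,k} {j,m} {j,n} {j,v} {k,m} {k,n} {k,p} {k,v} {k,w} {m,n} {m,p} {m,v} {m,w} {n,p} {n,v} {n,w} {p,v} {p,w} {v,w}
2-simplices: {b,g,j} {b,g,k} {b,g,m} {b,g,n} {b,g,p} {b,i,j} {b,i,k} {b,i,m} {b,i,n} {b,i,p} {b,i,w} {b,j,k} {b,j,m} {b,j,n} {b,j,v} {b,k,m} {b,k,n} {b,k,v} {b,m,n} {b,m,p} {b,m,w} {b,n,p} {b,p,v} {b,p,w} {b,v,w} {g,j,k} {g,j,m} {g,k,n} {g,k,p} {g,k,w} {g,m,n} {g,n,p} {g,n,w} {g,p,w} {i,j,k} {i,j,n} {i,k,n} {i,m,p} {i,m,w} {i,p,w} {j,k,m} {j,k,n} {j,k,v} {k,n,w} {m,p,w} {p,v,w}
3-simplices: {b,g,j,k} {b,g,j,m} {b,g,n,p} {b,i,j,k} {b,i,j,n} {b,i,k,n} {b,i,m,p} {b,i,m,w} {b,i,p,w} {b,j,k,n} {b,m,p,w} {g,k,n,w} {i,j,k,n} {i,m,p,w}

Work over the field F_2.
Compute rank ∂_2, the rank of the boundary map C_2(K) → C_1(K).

rank∂_2=29

n_0=10 n_1=41 n_2=46 n_3=14  [Z2]
∂1: piv[bg,bi,bj,bk,bm,bn,bp,bv,bw] rk=9  ker:gj,gk,gm,gn,gp,gv,gw,ij,ik,im,in,ip,iw,jk,jm,jn,jv,km,kn,kp,kv,kw,mn,mp,mv,mw,np,nv,nw,pv,pw,vw
∂2: piv[bgj,bgk,bgm,bgn,bgp,bij,bik,bim,bin,bip,biw,bjk,bjm,bjn,bjv,bkm,bkn,bkv,bmn,bmp,bmw,bnp,bpv,bpw,bvw,gkp,gkw,gnw,gpw] rk=29  ker:gjk,gjm,gkn,gmn,gnp,ijk,ijn,ikn,imp,imw,ipw,jkm,jkn,jkv,knw,mpw,pvw
∂3: piv[bgjk,bgjm,bgnp,bijk,bijn,bikn,bimp,bimw,bipw,bjkn,bmpw,gknw] rk=12  ker:ijkn,impw
rk∂_2=29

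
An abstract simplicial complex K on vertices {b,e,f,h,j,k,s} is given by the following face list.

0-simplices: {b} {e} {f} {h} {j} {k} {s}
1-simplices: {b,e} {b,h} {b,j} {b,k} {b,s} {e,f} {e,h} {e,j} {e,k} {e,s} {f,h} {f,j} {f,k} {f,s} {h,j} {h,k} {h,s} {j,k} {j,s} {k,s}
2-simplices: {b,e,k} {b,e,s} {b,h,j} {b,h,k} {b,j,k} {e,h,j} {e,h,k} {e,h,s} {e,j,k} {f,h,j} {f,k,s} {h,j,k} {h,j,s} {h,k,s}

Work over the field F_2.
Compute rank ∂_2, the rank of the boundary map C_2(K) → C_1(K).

n_0=7 n_1=20 n_2=14  [Z2]
∂1: piv[be,bh,bj,bk,bs,ef] rk=6  ker:eh,ej,ek,es,fh,fj,fk,fs,hj,hk,hs,jk,js,ks
∂2: piv[bek,bes,bhj,bhk,bjk,ehj,ehk,ehs,fhj,fks,hjs,hks] rk=12  ker:ejk,hjk
rk∂_2=12

rank∂_2=12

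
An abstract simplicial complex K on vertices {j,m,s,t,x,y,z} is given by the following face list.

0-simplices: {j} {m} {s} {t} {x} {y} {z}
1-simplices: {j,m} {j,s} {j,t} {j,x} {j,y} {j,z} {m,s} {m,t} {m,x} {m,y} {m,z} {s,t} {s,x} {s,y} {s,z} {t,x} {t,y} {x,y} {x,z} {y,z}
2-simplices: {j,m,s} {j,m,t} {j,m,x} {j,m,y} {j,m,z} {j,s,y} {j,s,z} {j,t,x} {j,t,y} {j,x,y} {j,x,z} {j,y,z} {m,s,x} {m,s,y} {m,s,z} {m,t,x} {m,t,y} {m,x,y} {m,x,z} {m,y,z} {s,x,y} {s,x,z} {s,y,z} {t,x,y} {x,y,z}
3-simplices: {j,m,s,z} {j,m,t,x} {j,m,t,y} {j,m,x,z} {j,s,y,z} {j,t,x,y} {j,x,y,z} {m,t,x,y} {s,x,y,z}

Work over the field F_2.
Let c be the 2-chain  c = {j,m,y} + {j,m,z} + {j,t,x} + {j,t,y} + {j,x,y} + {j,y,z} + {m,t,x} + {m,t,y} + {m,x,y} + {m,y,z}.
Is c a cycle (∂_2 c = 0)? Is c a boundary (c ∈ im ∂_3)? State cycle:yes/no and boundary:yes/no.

n_0=7 n_1=20 n_2=25 n_3=9  [Z2]
∂1: piv[jm,js,jt,jx,jy,jz] rk=6  ker:ms,mt,mx,my,mz,st,sx,sy,sz,tx,ty,xy,xz,yz
∂2: piv[jms,jmt,jmx,jmy,jmz,jsy,jsz,jtx,jty,jxy,jxz,jyz,msx] rk=13  ker:msy,msz,mtx,mty,mxy,mxz,myz,sxy,sxz,syz,txy,xyz
∂3: piv[jmsz,jmtx,jmty,jmxz,jsyz,jtxy,jxyz,mtxy,sxyz] rk=9
∂2c = 0
c vs im∂3: residual ≠ 0 ⇒ not boundary

cycle:yes boundary:no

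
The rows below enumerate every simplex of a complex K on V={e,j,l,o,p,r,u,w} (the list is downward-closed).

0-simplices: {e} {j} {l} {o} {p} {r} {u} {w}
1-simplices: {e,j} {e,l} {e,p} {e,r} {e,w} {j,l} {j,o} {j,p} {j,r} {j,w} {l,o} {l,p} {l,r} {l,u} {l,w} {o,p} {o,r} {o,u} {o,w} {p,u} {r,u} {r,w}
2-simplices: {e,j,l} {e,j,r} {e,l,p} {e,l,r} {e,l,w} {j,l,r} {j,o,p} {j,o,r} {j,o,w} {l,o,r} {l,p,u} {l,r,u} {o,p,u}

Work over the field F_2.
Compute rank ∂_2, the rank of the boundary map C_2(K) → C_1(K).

rank∂_2=12

n_0=8 n_1=22 n_2=13  [Z2]
∂1: piv[ej,el,ep,er,ew,jo,lu] rk=7  ker:jl,jp,jr,jw,lo,lp,lr,lw,op,or,ou,ow,pu,ru,rw
∂2: piv[ejl,ejr,elp,elr,elw,jop,jor,jow,lor,lpu,lru,opu] rk=12  ker:jlr
rk∂_2=12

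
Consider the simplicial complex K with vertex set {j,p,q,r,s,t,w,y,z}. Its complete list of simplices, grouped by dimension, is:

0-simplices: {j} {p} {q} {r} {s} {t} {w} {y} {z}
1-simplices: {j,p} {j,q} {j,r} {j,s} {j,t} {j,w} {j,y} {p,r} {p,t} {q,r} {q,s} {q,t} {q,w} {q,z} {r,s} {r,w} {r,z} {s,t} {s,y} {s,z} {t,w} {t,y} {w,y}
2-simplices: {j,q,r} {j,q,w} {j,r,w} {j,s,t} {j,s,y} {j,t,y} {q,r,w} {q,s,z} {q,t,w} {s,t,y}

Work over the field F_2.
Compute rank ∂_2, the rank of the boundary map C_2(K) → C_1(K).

rank∂_2=8

n_0=9 n_1=23 n_2=10  [Z2]
∂1: piv[jp,jq,jr,js,jt,jw,jy,qz] rk=8  ker:pr,pt,qr,qs,qt,qw,rs,rw,rz,st,sy,sz,tw,ty,wy
∂2: piv[jqr,jqw,jrw,jst,jsy,jty,qsz,qtw] rk=8  ker:qrw,sty
rk∂_2=8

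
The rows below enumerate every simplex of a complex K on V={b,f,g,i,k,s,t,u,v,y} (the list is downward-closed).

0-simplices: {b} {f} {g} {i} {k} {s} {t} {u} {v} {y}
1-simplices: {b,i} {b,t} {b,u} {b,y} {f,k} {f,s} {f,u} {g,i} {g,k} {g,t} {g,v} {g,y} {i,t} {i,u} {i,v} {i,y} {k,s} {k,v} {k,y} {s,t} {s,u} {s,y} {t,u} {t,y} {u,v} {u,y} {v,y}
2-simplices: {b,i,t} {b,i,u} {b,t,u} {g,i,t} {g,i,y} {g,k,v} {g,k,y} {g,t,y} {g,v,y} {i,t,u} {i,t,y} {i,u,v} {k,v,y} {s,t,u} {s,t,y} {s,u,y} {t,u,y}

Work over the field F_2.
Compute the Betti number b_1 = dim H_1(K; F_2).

b_1=5

n_0=10 n_1=27 n_2=17  [Z2]
∂1: piv[bi,bt,bu,by,fk,fs,fu,gi,gv] rk=9  ker:gk,gt,gy,it,iu,iv,iy,ks,kv,ky,st,su,sy,tu,ty,uv,uy,vy
∂2: piv[bit,biu,btu,git,giy,gkv,gky,gty,gvy,iuv,stu,sty,suy] rk=13  ker:itu,ity,kvy,tuy
b_1=(27−9)−13=5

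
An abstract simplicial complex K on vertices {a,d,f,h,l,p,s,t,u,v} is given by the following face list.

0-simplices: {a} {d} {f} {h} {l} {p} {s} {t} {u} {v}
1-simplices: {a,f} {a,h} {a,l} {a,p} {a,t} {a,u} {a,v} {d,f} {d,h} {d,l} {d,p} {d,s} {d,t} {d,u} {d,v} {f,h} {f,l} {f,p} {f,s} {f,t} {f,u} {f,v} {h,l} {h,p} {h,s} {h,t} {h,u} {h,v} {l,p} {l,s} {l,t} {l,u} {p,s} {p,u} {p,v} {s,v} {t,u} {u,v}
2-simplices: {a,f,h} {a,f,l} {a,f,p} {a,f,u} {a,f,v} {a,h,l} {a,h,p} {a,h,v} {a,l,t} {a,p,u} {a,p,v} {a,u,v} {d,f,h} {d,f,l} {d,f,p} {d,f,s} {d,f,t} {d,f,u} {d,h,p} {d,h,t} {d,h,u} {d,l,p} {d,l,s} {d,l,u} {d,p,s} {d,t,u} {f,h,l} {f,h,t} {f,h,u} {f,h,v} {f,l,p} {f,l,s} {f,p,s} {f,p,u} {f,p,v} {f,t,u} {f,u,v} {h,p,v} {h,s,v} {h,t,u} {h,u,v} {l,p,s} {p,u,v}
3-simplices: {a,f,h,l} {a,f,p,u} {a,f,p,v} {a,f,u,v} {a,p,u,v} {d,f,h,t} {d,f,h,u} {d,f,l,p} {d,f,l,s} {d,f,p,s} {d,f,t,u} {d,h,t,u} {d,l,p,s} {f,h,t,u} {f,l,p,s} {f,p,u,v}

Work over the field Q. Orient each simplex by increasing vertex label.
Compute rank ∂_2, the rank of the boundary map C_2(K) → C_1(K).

n_0=10 n_1=38 n_2=43 n_3=16  [Q]
∂1: piv[af,ah,al,ap,at,au,av,df,ds] rk=9  ker:dh,dl,dp,dt,du,dv,fh,fl,fp,fs,ft,fu,fv,hl,hp,hs,ht,hu,hv,lp,ls,lt,lu,ps,pu,pv,sv,tu,uv
∂2: piv[afh,afl,afp,afu,afv,ahl,ahp,ahv,alt,apu,apv,auv,dfh,dfl,dfp,dfs,dft,dfu,dht,dhu,dlp,dls,dlu,dps,dtu,hsv] rk=26  ker:dhp,fhl,fht,fhu,fhv,flp,fls,fps,fpu,fpv,ftu,fuv,hpv,htu,huv,lps,puv
∂3: piv[afhl,afpu,afpv,afuv,apuv,dfht,dfhu,dflp,dfls,dfps,dftu,dhtu,dlps] rk=13  ker:fhtu,flps,fpuv
rk∂_2=26

rank∂_2=26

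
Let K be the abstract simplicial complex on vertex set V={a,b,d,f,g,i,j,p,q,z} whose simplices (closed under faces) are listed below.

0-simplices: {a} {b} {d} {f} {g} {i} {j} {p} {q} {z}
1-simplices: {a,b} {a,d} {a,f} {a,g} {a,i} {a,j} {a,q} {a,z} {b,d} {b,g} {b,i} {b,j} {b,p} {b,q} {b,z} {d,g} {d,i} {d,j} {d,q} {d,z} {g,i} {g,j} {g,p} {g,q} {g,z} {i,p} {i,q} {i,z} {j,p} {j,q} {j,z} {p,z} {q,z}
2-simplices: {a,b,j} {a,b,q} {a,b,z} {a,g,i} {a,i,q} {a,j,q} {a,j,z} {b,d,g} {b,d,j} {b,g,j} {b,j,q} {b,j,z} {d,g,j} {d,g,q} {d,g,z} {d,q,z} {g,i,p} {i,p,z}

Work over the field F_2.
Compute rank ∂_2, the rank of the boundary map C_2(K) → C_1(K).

n_0=10 n_1=33 n_2=18  [Z2]
∂1: piv[ab,ad,af,ag,ai,aj,aq,az,bp] rk=9  ker:bd,bg,bi,bj,bq,bz,dg,di,dj,dq,dz,gi,gj,gp,gq,gz,ip,iq,iz,jp,jq,jz,pz,qz
∂2: piv[abj,abq,abz,agi,aiq,ajq,ajz,bdg,bdj,bgj,dgq,dgz,dqz,gip,ipz] rk=15  ker:bjq,bjz,dgj
rk∂_2=15

rank∂_2=15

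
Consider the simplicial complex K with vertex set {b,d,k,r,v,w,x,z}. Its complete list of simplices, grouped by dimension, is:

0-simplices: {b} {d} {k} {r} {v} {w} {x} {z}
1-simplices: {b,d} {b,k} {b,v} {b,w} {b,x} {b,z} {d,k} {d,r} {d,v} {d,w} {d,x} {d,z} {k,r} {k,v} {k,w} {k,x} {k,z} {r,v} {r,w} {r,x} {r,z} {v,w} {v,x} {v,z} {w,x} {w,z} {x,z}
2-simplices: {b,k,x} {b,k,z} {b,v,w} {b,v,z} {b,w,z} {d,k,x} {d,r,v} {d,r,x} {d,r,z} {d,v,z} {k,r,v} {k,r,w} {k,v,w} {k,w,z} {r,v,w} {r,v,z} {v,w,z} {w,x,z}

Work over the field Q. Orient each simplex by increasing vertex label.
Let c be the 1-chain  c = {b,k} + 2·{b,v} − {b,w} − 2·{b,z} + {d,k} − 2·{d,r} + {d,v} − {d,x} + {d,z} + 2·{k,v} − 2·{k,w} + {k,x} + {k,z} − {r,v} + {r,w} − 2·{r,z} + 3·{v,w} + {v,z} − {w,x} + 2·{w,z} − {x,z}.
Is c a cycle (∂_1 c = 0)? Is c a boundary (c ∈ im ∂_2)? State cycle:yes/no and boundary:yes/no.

cycle:yes boundary:yes

n_0=8 n_1=27 n_2=18  [Q]
∂1: piv[bd,bk,bv,bw,bx,bz,dr] rk=7  ker:dk,dv,dw,dx,dz,kr,kv,kw,kx,kz,rv,rw,rx,rz,vw,vx,vz,wx,wz,xz
∂2: piv[bkx,bkz,bvw,bvz,bwz,dkx,drv,drx,drz,dvz,krv,krw,kvw,kwz,wxz] rk=15  ker:rvw,rvz,vwz
∂1c = 0
c vs im∂2: reduces to 0 ⇒ boundary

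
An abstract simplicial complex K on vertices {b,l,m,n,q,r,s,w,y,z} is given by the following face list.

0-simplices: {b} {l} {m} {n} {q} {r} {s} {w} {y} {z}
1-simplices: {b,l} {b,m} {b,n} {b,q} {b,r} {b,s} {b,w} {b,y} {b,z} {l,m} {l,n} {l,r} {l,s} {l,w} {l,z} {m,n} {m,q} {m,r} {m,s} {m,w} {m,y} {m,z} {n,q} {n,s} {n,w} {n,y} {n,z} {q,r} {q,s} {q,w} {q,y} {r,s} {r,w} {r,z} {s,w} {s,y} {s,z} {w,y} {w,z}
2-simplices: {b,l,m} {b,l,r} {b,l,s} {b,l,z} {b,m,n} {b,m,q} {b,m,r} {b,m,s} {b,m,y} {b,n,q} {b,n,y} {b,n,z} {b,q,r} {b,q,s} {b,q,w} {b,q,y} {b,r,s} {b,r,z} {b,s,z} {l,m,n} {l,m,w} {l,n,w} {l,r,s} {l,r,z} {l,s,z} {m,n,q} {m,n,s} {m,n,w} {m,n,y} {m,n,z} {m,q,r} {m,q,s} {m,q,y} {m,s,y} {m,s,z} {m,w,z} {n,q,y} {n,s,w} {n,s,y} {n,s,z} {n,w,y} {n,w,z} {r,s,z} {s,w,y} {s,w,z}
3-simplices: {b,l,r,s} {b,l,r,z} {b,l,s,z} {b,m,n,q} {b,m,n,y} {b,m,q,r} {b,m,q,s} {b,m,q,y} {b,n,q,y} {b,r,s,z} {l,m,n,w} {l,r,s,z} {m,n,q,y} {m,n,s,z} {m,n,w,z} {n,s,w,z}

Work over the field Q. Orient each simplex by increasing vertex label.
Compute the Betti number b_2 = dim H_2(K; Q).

n_0=10 n_1=39 n_2=45 n_3=16  [Q]
∂1: piv[bl,bm,bn,bq,br,bs,bw,by,bz] rk=9  ker:lm,ln,lr,ls,lw,lz,mn,mq,mr,ms,mw,my,mz,nq,ns,nw,ny,nz,qr,qs,qw,qy,rs,rw,rz,sw,sy,sz,wy,wz
∂2: piv[blm,blr,bls,blz,bmn,bmq,bmr,bms,bmy,bnq,bny,bnz,bqr,bqs,bqw,bqy,brs,brz,bsz,lmn,lmw,lnw,mns,mnz,msy,mwz,nsw,nwy] rk=28  ker:lrs,lrz,lsz,mnq,mnw,mny,mqr,mqs,mqy,msz,nqy,nsy,nsz,nwz,rsz,swy,swz
∂3: piv[blrs,blrz,blsz,bmnq,bmny,bmqr,bmqs,bmqy,bnqy,brsz,lmnw,mnsz,mnwz,nswz] rk=14  ker:lrsz,mnqy
b_2=(45−28)−14=3

b_2=3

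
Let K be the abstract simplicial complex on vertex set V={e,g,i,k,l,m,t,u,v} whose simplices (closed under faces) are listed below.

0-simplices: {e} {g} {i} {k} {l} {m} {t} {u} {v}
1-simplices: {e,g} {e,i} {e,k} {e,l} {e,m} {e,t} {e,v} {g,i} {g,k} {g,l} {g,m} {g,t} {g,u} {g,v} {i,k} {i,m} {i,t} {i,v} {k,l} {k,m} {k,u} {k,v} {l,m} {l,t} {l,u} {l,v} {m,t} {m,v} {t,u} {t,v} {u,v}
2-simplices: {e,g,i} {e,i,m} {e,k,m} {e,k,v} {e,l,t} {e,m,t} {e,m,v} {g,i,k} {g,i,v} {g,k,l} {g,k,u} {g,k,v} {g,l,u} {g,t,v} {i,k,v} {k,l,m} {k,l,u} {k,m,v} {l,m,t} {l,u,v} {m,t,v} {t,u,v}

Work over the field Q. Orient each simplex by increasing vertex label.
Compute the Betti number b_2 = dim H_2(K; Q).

n_0=9 n_1=31 n_2=22  [Q]
∂1: piv[eg,ei,ek,el,em,et,ev,gu] rk=8  ker:gi,gk,gl,gm,gt,gv,ik,im,it,iv,kl,km,ku,kv,lm,lt,lu,lv,mt,mv,tu,tv,uv
∂2: piv[egi,eim,ekm,ekv,elt,emt,emv,gik,giv,gkl,gku,gkv,glu,gtv,klm,lmt,luv,mtv,tuv] rk=19  ker:ikv,klu,kmv
b_2=(22−19)−0=3

b_2=3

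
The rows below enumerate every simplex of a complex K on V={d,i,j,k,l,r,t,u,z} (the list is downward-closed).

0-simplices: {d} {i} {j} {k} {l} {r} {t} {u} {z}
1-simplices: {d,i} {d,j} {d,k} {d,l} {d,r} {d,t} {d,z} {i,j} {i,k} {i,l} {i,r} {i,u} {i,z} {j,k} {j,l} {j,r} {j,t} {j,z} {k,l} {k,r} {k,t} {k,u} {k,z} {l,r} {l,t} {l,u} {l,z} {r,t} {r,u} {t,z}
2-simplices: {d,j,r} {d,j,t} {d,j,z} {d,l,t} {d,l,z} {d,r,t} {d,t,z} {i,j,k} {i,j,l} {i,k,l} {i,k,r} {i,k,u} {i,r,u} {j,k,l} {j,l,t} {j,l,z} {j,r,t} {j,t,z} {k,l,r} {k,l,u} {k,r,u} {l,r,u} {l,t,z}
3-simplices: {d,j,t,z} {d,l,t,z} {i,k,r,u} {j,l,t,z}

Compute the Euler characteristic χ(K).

χ(K)=-2

n_0=9 n_1=30 n_2=23 n_3=4
χ=+9−30+23−4=-2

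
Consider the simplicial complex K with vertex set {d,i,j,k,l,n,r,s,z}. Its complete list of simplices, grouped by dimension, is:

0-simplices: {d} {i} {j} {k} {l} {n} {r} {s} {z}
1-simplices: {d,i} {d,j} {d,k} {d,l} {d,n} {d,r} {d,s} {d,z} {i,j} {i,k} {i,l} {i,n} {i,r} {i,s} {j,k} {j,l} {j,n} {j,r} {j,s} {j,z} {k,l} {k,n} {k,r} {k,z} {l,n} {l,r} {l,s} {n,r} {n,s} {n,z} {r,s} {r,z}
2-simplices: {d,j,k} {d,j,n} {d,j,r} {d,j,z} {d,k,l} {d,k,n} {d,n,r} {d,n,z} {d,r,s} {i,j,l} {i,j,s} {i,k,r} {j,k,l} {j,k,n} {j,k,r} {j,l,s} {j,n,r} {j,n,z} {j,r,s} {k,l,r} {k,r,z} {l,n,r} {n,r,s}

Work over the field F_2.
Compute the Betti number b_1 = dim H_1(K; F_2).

b_1=4

n_0=9 n_1=32 n_2=23  [Z2]
∂1: piv[di,dj,dk,dl,dn,dr,ds,dz] rk=8  ker:ij,ik,il,in,ir,is,jk,jl,jn,jr,js,jz,kl,kn,kr,kz,ln,lr,ls,nr,ns,nz,rs,rz
∂2: piv[djk,djn,djr,djz,dkl,dkn,dnr,dnz,drs,ijl,ijs,ikr,jkl,jkr,jls,jrs,klr,krz,lnr,nrs] rk=20  ker:jkn,jnr,jnz
b_1=(32−8)−20=4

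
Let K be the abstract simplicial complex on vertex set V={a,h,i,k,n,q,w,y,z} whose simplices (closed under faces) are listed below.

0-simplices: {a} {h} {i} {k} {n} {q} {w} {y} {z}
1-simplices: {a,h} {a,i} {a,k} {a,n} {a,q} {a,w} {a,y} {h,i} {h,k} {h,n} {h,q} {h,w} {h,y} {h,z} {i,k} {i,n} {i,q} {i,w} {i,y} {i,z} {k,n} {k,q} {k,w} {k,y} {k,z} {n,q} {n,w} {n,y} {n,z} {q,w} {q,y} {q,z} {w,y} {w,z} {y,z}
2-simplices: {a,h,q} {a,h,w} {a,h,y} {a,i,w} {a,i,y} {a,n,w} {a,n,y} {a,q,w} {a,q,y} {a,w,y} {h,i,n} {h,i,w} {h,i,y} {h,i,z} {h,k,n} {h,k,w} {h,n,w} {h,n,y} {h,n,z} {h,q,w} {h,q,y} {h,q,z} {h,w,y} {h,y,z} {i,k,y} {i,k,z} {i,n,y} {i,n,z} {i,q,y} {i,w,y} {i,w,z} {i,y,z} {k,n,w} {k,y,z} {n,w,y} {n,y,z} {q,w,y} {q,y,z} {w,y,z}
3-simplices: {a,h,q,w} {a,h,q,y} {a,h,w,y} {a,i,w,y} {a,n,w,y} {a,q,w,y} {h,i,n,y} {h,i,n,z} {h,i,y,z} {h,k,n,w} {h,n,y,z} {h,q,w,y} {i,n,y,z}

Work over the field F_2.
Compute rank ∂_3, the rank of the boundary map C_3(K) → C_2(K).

n_0=9 n_1=35 n_2=39 n_3=13  [Z2]
∂1: piv[ah,ai,ak,an,aq,aw,ay,hz] rk=8  ker:hi,hk,hn,hq,hw,hy,ik,in,iq,iw,iy,iz,kn,kq,kw,ky,kz,nq,nw,ny,nz,qw,qy,qz,wy,wz,yz
∂2: piv[ahq,ahw,ahy,aiw,aiy,anw,any,aqw,aqy,awy,hin,hiw,hiz,hkn,hkw,hnw,hnz,hqz,hyz,iky,ikz,iqy,iwz] rk=23  ker:hiy,hny,hqw,hqy,hwy,iny,inz,iwy,iyz,knw,kyz,nwy,nyz,qwy,qyz,wyz
∂3: piv[ahqw,ahqy,ahwy,aiwy,anwy,aqwy,hiny,hinz,hiyz,hknw,hnyz] rk=11  ker:hqwy,inyz
rk∂_3=11

rank∂_3=11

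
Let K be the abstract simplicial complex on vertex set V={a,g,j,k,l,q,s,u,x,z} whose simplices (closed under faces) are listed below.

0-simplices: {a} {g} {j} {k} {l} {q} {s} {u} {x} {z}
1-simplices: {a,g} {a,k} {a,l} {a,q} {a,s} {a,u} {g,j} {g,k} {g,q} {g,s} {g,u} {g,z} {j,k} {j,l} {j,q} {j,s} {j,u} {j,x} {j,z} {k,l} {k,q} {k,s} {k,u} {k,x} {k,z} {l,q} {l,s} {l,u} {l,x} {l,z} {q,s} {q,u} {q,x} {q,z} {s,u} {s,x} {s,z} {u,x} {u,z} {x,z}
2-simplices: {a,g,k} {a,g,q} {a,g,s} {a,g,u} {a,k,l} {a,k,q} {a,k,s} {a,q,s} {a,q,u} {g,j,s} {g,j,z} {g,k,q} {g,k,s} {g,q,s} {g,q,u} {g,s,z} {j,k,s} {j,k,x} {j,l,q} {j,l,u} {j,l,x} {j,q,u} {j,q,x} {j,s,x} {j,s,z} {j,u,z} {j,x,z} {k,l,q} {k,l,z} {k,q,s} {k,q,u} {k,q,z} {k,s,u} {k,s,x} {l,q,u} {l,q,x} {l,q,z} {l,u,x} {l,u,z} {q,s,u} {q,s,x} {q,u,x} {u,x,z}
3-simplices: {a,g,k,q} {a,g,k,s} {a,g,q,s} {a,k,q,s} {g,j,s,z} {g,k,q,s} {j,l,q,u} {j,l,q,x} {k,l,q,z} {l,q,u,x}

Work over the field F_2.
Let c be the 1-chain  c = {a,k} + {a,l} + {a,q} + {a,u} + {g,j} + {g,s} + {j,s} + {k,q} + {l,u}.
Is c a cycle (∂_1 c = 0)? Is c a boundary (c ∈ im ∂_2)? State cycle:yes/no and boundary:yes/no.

n_0=10 n_1=40 n_2=43 n_3=10  [Z2]
∂1: piv[ag,ak,al,aq,as,au,gj,gz,jx] rk=9  ker:gk,gq,gs,gu,jk,jl,jq,js,ju,jz,kl,kq,ks,ku,kx,kz,lq,ls,lu,lx,lz,qs,qu,qx,qz,su,sx,sz,ux,uz,xz
∂2: piv[agk,agq,ags,agu,akl,akq,aks,aqs,aqu,gjs,gjz,gsz,jks,jkx,jlq,jlu,jlx,jqu,jqx,jsx,juz,jxz,klq,klz,kqu,kqz,ksu,lux,luz,qsx] rk=30  ker:gkq,gks,gqs,gqu,jsz,kqs,ksx,lqu,lqx,lqz,qsu,qux,uxz
∂3: piv[agkq,agks,agqs,akqs,gjsz,jlqu,jlqx,klqz,lqux] rk=9  ker:gkqs
∂1c = 0
c vs im∂2: reduces to 0 ⇒ boundary

cycle:yes boundary:yes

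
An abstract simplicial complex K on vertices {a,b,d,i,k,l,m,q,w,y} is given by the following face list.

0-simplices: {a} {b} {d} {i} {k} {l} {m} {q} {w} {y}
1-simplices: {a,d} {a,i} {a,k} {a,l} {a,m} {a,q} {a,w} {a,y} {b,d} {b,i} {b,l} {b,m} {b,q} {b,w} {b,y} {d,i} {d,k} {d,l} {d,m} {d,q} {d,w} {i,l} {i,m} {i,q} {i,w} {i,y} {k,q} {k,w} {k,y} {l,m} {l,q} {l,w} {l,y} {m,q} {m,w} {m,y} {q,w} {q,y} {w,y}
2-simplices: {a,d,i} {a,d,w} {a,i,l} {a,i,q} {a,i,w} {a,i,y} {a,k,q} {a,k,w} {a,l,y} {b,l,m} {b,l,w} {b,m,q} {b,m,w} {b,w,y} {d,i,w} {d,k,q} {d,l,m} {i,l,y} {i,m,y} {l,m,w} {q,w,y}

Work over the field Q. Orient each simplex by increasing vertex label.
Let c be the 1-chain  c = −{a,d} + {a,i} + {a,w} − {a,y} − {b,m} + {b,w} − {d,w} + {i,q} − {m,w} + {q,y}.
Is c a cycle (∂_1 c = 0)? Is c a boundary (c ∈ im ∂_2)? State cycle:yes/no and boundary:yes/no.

n_0=10 n_1=39 n_2=21  [Q]
∂1: piv[ad,ai,ak,al,am,aq,aw,ay,bd] rk=9  ker:bi,bl,bm,bq,bw,by,di,dk,dl,dm,dq,dw,il,im,iq,iw,iy,kq,kw,ky,lm,lq,lw,ly,mq,mw,my,qw,qy,wy
∂2: piv[adi,adw,ail,aiq,aiw,aiy,akq,akw,aly,blm,blw,bmq,bmw,bwy,dkq,dlm,imy,qwy] rk=18  ker:diw,ily,lmw
∂1c = 0
c vs im∂2: residual ≠ 0 ⇒ not boundary

cycle:yes boundary:no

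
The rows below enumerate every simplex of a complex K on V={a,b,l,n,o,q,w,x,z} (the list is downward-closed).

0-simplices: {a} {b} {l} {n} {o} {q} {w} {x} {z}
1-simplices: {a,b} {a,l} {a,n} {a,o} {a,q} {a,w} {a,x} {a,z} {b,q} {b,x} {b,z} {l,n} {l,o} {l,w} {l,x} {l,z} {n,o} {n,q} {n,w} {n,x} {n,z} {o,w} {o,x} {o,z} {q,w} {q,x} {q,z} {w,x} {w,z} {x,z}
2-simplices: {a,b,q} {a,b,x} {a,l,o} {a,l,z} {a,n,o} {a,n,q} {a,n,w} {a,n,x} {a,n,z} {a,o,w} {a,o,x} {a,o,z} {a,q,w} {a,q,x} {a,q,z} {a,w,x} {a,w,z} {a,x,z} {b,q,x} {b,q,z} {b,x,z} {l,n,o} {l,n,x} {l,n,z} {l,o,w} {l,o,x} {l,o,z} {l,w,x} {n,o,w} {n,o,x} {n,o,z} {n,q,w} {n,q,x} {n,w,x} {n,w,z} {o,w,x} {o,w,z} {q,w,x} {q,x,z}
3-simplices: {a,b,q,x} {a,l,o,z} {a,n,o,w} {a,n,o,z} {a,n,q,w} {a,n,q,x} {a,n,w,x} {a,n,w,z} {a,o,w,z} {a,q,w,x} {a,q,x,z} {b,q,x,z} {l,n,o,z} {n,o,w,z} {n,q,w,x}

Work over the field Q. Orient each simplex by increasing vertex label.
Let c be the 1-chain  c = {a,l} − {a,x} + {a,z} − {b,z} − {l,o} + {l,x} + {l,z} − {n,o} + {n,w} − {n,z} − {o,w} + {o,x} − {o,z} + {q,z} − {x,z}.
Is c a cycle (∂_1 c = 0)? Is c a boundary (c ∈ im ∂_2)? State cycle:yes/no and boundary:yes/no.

cycle:no boundary:no

n_0=9 n_1=30 n_2=39 n_3=15  [Q]
∂1: piv[ab,al,an,ao,aq,aw,ax,az] rk=8  ker:bq,bx,bz,ln,lo,lw,lx,lz,no,nq,nw,nx,nz,ow,ox,oz,qw,qx,qz,wx,wz,xz
∂2: piv[abq,abx,alo,alz,ano,anq,anw,anx,anz,aow,aox,aoz,aqw,aqx,aqz,awx,awz,axz,bqz,lno,lnx,low] rk=22  ker:bqx,bxz,lnz,lox,loz,lwx,now,nox,noz,nqw,nqx,nwx,nwz,owx,owz,qwx,qxz
∂3: piv[abqx,aloz,anow,anoz,anqw,anqx,anwx,anwz,aowz,aqwx,aqxz,bqxz,lnoz] rk=13  ker:nowz,nqwx
∂1c = −{a} + {b} + {n} − {o} − {q} + 2·{x} − {z}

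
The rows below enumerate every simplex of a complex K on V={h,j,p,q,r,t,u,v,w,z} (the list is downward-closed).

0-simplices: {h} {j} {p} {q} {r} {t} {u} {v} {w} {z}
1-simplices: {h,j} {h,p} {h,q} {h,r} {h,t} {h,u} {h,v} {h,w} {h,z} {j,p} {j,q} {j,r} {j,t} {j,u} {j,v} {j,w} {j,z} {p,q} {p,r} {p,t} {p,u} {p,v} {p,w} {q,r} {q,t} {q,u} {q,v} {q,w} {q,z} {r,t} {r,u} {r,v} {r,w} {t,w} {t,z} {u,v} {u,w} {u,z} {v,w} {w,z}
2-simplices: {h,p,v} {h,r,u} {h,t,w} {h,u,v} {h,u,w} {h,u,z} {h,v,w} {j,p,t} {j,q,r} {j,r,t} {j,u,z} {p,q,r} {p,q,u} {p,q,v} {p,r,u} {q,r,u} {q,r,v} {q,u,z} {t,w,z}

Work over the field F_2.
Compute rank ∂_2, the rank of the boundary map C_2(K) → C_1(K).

n_0=10 n_1=40 n_2=19  [Z2]
∂1: piv[hj,hp,hq,hr,ht,hu,hv,hw,hz] rk=9  ker:jp,jq,jr,jt,ju,jv,jw,jz,pq,pr,pt,pu,pv,pw,qr,qt,qu,qv,qw,qz,rt,ru,rv,rw,tw,tz,uv,uw,uz,vw,wz
∂2: piv[hpv,hru,htw,huv,huw,huz,hvw,jpt,jqr,jrt,juz,pqr,pqu,pqv,pru,qrv,quz,twz] rk=18  ker:qru
rk∂_2=18

rank∂_2=18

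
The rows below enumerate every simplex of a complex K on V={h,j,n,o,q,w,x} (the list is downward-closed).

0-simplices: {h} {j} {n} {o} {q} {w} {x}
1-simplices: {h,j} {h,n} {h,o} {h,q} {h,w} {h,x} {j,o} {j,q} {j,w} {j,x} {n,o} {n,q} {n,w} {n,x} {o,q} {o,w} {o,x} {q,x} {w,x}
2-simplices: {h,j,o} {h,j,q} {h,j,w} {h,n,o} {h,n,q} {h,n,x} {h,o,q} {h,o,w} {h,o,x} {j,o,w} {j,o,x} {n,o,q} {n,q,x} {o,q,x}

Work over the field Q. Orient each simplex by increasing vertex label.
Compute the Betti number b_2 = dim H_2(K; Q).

b_2=3

n_0=7 n_1=19 n_2=14  [Q]
∂1: piv[hj,hn,ho,hq,hw,hx] rk=6  ker:jo,jq,jw,jx,no,nq,nw,nx,oq,ow,ox,qx,wx
∂2: piv[hjo,hjq,hjw,hno,hnq,hnx,hoq,how,hox,jox,nqx] rk=11  ker:jow,noq,oqx
b_2=(14−11)−0=3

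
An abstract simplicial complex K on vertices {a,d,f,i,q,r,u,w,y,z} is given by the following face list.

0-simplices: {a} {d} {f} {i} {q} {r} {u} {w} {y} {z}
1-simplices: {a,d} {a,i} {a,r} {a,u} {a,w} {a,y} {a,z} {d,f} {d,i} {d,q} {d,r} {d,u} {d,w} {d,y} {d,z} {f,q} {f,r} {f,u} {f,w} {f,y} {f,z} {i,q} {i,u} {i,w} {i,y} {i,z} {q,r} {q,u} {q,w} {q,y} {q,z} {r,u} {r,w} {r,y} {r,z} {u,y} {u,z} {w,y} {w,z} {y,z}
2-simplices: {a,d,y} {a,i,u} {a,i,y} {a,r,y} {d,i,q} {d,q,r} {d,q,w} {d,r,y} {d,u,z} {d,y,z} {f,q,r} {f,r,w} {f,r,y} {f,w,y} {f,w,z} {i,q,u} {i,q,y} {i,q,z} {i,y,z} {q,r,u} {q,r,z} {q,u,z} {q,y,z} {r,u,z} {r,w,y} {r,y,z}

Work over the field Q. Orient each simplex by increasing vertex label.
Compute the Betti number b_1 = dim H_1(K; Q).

b_1=8

n_0=10 n_1=40 n_2=26  [Q]
∂1: piv[ad,ai,ar,au,aw,ay,az,df,dq] rk=9  ker:di,dr,du,dw,dy,dz,fq,fr,fu,fw,fy,fz,iq,iu,iw,iy,iz,qr,qu,qw,qy,qz,ru,rw,ry,rz,uy,uz,wy,wz,yz
∂2: piv[ady,aiu,aiy,ary,diq,dqr,dqw,dry,duz,dyz,fqr,frw,fry,fwy,fwz,iqu,iqy,iqz,iyz,qru,qrz,quz,ryz] rk=23  ker:qyz,ruz,rwy
b_1=(40−9)−23=8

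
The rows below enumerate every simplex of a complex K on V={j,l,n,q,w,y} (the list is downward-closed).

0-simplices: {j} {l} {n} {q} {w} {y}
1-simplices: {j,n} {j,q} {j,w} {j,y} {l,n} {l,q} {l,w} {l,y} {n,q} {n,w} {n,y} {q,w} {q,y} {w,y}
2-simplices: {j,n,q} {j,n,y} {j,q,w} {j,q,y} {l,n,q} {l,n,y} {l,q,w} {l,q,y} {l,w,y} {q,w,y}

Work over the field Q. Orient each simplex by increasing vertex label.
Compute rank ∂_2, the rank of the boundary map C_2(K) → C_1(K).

n_0=6 n_1=14 n_2=10  [Q]
∂1: piv[jn,jq,jw,jy,ln] rk=5  ker:lq,lw,ly,nq,nw,ny,qw,qy,wy
∂2: piv[jnq,jny,jqw,jqy,lnq,lny,lqw,lwy] rk=8  ker:lqy,qwy
rk∂_2=8

rank∂_2=8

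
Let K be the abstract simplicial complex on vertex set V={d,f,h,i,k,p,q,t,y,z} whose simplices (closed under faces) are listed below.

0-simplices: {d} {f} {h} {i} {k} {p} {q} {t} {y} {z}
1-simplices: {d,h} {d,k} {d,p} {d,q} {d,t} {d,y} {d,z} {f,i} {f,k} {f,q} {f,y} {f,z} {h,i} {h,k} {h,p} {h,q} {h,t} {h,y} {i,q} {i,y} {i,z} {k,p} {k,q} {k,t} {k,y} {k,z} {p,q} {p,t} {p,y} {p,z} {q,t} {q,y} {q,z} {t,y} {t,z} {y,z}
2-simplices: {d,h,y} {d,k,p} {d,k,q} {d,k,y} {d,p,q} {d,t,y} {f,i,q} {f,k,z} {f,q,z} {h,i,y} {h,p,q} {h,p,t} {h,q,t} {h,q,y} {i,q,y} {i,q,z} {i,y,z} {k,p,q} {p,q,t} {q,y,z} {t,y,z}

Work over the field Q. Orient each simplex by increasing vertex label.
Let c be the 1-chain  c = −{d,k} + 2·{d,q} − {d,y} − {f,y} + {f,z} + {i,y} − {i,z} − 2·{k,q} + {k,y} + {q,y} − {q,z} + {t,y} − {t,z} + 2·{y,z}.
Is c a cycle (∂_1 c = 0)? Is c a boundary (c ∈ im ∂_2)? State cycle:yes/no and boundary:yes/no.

cycle:yes boundary:no

n_0=10 n_1=36 n_2=21  [Q]
∂1: piv[dh,dk,dp,dq,dt,dy,dz,fi,fk] rk=9  ker:fq,fy,fz,hi,hk,hp,hq,ht,hy,iq,iy,iz,kp,kq,kt,ky,kz,pq,pt,py,pz,qt,qy,qz,ty,tz,yz
∂2: piv[dhy,dkp,dkq,dky,dpq,dty,fiq,fkz,fqz,hiy,hpq,hpt,hqt,hqy,iqy,iqz,iyz,tyz] rk=18  ker:kpq,pqt,qyz
∂1c = 0
c vs im∂2: residual ≠ 0 ⇒ not boundary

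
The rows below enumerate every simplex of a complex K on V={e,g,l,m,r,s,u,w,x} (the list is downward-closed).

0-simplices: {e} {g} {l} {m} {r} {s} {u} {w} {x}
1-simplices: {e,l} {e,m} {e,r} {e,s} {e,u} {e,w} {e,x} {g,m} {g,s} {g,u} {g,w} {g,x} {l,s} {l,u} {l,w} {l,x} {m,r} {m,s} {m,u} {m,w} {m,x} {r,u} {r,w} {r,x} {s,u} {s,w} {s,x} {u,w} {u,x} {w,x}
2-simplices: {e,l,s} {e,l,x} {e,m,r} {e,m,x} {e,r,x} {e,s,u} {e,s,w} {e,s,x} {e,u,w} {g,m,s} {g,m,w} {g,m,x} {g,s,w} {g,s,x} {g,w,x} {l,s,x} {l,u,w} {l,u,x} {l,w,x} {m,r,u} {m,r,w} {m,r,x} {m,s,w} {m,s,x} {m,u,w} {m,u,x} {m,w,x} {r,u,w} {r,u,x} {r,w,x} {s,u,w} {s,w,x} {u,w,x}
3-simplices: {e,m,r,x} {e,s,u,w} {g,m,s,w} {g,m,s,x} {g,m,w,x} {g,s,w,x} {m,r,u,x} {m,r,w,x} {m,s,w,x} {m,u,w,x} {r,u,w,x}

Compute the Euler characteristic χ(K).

n_0=9 n_1=30 n_2=33 n_3=11
χ=+9−30+33−11=1

χ(K)=1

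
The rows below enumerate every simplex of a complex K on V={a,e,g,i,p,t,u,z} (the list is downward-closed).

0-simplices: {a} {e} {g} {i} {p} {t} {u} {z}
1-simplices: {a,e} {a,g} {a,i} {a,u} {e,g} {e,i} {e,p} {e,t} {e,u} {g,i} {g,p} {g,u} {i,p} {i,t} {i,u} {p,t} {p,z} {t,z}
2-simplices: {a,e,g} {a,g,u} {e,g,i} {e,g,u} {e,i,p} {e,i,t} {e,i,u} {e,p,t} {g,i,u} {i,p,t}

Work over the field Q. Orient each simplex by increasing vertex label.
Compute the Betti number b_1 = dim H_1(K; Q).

b_1=3

n_0=8 n_1=18 n_2=10  [Q]
∂1: piv[ae,ag,ai,au,ep,et,pz] rk=7  ker:eg,ei,eu,gi,gp,gu,ip,it,iu,pt,tz
∂2: piv[aeg,agu,egi,egu,eip,eit,eiu,ept] rk=8  ker:giu,ipt
b_1=(18−7)−8=3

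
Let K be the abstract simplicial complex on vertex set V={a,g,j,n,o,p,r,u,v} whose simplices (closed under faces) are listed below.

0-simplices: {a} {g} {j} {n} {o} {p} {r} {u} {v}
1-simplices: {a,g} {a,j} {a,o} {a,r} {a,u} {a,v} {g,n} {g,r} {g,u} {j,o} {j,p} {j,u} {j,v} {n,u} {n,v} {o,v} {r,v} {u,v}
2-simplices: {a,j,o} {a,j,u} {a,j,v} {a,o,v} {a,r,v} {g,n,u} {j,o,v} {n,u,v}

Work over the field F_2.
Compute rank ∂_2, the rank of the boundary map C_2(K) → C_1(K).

rank∂_2=7

n_0=9 n_1=18 n_2=8  [Z2]
∂1: piv[ag,aj,ao,ar,au,av,gn,jp] rk=8  ker:gr,gu,jo,ju,jv,nu,nv,ov,rv,uv
∂2: piv[ajo,aju,ajv,aov,arv,gnu,nuv] rk=7  ker:jov
rk∂_2=7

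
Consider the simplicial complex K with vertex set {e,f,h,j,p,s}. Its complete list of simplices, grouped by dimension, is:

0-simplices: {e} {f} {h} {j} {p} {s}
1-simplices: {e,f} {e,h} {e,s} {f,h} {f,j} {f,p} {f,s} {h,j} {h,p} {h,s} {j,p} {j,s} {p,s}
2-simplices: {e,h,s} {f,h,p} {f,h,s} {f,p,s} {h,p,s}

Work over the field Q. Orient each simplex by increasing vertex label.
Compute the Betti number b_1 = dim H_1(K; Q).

b_1=4

n_0=6 n_1=13 n_2=5  [Q]
∂1: piv[ef,eh,es,fj,fp] rk=5  ker:fh,fs,hj,hp,hs,jp,js,ps
∂2: piv[ehs,fhp,fhs,fps] rk=4  ker:hps
b_1=(13−5)−4=4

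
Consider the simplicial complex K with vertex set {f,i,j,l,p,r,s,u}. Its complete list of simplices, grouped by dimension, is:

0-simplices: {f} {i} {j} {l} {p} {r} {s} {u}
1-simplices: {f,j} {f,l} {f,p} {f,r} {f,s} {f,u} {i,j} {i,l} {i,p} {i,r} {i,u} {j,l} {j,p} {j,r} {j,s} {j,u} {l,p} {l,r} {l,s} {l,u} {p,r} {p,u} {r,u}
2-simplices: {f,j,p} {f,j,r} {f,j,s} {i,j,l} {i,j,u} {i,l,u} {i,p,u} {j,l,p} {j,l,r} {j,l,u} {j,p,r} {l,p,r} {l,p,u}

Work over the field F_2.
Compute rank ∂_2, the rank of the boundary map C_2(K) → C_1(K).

n_0=8 n_1=23 n_2=13  [Z2]
∂1: piv[fj,fl,fp,fr,fs,fu,ij] rk=7  ker:il,ip,ir,iu,jl,jp,jr,js,ju,lp,lr,ls,lu,pr,pu,ru
∂2: piv[fjp,fjr,fjs,ijl,iju,ilu,ipu,jlp,jlr,jpr,lpu] rk=11  ker:jlu,lpr
rk∂_2=11

rank∂_2=11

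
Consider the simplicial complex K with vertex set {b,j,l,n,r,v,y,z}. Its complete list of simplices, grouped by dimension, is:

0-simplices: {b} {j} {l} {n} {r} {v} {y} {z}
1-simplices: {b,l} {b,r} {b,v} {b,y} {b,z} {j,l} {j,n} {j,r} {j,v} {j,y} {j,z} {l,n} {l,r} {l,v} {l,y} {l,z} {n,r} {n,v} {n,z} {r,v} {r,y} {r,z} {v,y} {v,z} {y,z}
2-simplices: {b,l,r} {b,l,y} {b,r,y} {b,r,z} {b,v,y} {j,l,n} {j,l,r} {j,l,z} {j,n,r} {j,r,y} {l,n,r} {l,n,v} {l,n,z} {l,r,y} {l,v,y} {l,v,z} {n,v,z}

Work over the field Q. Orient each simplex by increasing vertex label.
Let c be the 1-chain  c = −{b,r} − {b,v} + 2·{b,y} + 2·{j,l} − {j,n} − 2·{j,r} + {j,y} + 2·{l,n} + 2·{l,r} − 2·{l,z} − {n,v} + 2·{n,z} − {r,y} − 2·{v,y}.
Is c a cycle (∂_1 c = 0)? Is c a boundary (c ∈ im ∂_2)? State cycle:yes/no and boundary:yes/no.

cycle:yes boundary:yes

n_0=8 n_1=25 n_2=17  [Q]
∂1: piv[bl,br,bv,by,bz,jl,jn] rk=7  ker:jr,jv,jy,jz,ln,lr,lv,ly,lz,nr,nv,nz,rv,ry,rz,vy,vz,yz
∂2: piv[blr,bly,bry,brz,bvy,jln,jlr,jlz,jnr,jry,lnv,lnz,lvy,lvz] rk=14  ker:lnr,lry,nvz
∂1c = 0
c vs im∂2: reduces to 0 ⇒ boundary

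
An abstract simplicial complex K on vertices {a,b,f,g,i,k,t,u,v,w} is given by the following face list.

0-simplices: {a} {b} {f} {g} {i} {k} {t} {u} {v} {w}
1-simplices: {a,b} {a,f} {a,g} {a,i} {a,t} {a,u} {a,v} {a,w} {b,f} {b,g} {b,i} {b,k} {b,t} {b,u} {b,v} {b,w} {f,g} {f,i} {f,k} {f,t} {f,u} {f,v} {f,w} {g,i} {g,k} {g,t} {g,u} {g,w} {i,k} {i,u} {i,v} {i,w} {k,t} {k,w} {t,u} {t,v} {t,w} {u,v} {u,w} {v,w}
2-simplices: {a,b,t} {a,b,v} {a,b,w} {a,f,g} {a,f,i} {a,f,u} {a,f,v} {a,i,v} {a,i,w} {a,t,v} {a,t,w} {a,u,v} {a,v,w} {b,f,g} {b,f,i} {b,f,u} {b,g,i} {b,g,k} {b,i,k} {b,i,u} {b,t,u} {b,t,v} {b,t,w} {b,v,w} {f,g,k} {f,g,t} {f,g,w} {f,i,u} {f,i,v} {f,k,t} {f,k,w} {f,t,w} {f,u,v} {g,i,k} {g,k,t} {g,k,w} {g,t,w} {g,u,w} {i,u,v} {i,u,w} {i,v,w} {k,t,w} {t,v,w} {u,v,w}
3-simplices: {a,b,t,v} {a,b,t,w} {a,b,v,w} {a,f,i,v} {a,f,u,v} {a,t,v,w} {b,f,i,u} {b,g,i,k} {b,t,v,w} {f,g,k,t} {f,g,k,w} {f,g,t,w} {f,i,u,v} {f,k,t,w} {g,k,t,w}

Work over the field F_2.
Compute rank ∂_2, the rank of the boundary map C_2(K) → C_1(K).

rank∂_2=29

n_0=10 n_1=40 n_2=44 n_3=15  [Z2]
∂1: piv[ab,af,ag,ai,at,au,av,aw,bk] rk=9  ker:bf,bg,bi,bt,bu,bv,bw,fg,fi,fk,ft,fu,fv,fw,gi,gk,gt,gu,gw,ik,iu,iv,iw,kt,kw,tu,tv,tw,uv,uw,vw
∂2: piv[abt,abv,abw,afg,afi,afu,afv,aiv,aiw,atv,atw,auv,avw,bfg,bfi,bfu,bgi,bgk,bik,biu,btu,fgk,fgt,fgw,fkt,fkw,ftw,guw,iuw] rk=29  ker:btv,btw,bvw,fiu,fiv,fuv,gik,gkt,gkw,gtw,iuv,ivw,ktw,tvw,uvw
∂3: piv[abtv,abtw,abvw,afiv,afuv,atvw,bfiu,bgik,fgkt,fgkw,fgtw,fiuv,fktw] rk=13  ker:btvw,gktw
rk∂_2=29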